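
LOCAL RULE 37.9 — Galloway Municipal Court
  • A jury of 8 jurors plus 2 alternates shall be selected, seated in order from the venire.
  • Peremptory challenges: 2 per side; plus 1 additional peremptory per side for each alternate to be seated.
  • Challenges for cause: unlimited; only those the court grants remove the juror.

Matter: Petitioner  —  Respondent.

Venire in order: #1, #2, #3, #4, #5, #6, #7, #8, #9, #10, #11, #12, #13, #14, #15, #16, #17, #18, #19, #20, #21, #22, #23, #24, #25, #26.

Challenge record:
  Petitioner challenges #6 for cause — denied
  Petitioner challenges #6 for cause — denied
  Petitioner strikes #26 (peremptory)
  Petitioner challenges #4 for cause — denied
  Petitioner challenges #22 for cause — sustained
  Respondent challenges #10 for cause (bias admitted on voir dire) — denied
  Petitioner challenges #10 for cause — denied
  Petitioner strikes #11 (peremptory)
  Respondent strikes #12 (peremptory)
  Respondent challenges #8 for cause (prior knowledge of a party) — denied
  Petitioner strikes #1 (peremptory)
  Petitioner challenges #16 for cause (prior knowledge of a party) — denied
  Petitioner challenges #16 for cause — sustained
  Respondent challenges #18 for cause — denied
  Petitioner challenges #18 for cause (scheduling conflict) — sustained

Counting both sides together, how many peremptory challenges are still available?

Petitioner allotment: 2 base + 1 × 2 alternates = 4. Respondent allotment: 2 base + 1 × 2 alternates = 4.
Petitioner peremptories used: #26, #11, #1 — 3 (for-cause on #6, #6, #4, #22, #10, #16, #16, #18 don't count).
Respondent peremptories used: #12 — 1 (for-cause on #10, #8, #18 don't count).
Remaining: (4 − 3) + (4 − 1) = 4.

4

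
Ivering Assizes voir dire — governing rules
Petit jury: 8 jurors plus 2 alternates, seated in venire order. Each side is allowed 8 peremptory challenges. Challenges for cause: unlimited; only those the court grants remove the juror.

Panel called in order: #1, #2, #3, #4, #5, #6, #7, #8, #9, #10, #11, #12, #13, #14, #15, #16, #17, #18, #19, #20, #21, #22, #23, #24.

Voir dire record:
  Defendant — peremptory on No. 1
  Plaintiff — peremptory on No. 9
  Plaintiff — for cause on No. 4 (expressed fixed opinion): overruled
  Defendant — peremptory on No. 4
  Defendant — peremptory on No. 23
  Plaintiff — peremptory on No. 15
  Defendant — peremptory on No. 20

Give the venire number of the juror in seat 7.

10

Removed: #1, #4, #9, #15, #20, #23.
Seating in order: seats 1–8 → #2, #3, #5, #6, #7, #8, #10, #11; alternates → #12, #13.
So seat 7 is #10.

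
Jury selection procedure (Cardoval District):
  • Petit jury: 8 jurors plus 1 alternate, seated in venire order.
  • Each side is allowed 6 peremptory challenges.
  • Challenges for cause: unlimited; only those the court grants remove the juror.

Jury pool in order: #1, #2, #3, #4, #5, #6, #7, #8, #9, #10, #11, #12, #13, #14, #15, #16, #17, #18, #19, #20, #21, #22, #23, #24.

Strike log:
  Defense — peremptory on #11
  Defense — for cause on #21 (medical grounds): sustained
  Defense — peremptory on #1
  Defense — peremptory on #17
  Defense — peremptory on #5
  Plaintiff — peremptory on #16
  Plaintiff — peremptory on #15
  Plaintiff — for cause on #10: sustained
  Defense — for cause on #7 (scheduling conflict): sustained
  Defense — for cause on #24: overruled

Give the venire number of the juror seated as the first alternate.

14

Removed: #1, #5, #7, #10, #11, #15, #16, #17, #21. (#24 stays — for-cause denied.)
Seating in order: seats 1–8 → #2, #3, #4, #6, #8, #9, #12, #13; alternates → #14.
So alternate 1 is #14.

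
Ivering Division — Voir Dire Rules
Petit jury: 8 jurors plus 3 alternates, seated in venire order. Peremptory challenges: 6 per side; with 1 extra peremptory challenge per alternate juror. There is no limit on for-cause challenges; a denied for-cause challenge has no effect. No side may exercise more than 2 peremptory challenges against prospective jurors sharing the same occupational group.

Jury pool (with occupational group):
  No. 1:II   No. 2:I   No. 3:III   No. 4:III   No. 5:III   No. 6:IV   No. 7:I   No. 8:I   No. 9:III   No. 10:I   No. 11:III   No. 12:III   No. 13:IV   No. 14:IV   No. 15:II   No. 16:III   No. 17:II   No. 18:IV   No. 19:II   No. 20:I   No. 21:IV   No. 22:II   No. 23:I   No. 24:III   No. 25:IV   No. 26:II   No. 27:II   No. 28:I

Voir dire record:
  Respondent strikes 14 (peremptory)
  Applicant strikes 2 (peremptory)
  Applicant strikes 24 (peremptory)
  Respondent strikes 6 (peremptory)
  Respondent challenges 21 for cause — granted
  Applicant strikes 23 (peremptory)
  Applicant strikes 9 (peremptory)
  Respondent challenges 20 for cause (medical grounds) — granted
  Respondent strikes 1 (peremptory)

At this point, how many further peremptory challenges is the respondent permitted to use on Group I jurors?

Respondent peremptories so far: #14, #6, #1 — 3 of 9 used, 6 left overall.
Against Group I: none yet — per-group cap 2 leaves 2.
Binding limit: min(6, 2) = 2.

2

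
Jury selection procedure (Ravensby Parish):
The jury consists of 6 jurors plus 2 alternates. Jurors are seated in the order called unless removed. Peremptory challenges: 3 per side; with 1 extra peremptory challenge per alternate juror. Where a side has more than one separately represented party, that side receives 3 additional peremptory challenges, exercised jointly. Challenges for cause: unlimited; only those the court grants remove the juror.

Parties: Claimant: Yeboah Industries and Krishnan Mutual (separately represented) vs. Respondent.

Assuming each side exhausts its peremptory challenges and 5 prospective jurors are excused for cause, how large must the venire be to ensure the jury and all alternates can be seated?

26

Seats to fill: 6 + 2 alternates = 8.
Peremptories — Claimant: 3 + 1×2 + 3 = 8; Respondent: 3 + 1×2 = 5; total 13.
For-cause removals: 5.
Minimum venire: 8 + 13 + 5 = 26.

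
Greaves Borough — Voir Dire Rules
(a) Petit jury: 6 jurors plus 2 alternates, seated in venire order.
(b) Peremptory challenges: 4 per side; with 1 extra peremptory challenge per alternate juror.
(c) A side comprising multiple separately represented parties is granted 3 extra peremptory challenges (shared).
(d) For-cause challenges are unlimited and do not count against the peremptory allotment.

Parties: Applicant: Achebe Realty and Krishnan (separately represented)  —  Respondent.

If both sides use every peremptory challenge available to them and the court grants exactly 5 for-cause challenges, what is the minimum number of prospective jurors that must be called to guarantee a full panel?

28

Seats to fill: 6 + 2 alternates = 8.
Peremptories — Applicant: 4 + 1×2 + 3 = 9; Respondent: 4 + 1×2 = 6; total 15.
For-cause removals: 5.
Minimum venire: 8 + 15 + 5 = 28.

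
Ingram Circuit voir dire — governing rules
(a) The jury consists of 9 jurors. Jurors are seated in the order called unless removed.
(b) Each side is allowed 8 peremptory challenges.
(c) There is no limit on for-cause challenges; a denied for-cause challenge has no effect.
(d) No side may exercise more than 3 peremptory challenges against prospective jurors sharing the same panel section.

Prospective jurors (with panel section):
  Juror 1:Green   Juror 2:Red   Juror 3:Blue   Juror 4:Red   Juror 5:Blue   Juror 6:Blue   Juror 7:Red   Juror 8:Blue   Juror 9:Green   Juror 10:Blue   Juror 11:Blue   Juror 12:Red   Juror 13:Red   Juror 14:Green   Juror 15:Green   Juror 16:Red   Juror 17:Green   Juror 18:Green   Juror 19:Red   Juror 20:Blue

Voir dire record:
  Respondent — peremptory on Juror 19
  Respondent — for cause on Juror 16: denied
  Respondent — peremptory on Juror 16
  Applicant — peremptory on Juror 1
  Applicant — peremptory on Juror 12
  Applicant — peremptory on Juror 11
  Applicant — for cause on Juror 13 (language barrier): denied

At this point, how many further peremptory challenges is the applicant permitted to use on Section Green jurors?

Applicant peremptories so far: #1, #12, #11 — 3 of 8 used, 5 left overall.
Against Section Green: #1 — 1 used; per-section cap 3 leaves 2.
Binding limit: min(5, 2) = 2.

2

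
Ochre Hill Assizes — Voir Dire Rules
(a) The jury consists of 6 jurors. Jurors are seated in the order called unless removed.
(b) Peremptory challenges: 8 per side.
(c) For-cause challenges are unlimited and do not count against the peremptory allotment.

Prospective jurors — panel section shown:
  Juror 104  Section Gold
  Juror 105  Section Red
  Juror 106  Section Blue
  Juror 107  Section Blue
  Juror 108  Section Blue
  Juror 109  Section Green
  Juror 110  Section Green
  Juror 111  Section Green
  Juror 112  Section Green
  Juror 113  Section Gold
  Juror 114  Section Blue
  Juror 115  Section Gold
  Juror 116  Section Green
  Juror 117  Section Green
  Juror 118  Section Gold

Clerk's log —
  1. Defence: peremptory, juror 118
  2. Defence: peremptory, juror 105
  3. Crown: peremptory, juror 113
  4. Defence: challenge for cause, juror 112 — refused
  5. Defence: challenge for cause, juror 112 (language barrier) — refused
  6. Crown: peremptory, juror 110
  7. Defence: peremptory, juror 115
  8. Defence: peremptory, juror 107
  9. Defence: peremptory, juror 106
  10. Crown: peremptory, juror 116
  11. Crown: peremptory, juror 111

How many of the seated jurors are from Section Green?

3

Removed: #105, #106, #107, #110, #111, #113, #115, #116, #118.
Seated jurors 1–6: #104, #108, #109, #112, #114, #117.
Of those, in Section Green: #109, #112, #117 → 3.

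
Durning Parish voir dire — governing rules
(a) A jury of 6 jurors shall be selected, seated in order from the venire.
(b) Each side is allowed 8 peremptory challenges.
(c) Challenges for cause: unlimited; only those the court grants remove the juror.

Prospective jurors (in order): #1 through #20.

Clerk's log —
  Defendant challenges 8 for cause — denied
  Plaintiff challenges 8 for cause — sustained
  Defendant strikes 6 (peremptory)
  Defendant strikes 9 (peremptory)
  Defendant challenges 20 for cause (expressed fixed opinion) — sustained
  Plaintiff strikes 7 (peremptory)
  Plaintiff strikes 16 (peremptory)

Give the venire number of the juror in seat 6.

10

Removed: #6, #7, #8, #9, #16, #20.
Filling seats in venire order through position 6: #1, #2, #3, #4, #5, #10.
So seat 6 is #10.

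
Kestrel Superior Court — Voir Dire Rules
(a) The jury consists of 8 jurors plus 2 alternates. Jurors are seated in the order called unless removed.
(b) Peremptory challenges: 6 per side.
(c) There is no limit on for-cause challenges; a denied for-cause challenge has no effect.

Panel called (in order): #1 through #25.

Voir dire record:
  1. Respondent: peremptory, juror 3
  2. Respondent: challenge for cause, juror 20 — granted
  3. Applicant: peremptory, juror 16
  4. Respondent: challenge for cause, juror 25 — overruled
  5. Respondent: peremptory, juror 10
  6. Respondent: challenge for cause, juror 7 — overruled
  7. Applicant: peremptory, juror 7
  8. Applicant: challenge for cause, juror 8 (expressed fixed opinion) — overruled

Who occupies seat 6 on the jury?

Removed: #3, #7, #10, #16, #20. (#8, #25 stay — for-cause denied.)
Seating in order: seats 1–8 → #1, #2, #4, #5, #6, #8, #9, #11; alternates → #12, #13.
So seat 6 is #8.

8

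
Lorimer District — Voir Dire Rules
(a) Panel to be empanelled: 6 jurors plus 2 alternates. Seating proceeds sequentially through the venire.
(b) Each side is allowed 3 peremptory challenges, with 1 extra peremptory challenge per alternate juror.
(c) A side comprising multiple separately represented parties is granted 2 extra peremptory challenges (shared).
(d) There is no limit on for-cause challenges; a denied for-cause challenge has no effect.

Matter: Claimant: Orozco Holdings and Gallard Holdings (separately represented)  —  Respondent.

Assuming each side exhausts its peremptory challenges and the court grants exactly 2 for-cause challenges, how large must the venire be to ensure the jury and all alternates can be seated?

22

Seats to fill: 6 + 2 alternates = 8.
Peremptories — Claimant: 3 + 1×2 + 2 = 7; Respondent: 3 + 1×2 = 5; total 12.
For-cause removals: 2.
Minimum venire: 8 + 12 + 2 = 22.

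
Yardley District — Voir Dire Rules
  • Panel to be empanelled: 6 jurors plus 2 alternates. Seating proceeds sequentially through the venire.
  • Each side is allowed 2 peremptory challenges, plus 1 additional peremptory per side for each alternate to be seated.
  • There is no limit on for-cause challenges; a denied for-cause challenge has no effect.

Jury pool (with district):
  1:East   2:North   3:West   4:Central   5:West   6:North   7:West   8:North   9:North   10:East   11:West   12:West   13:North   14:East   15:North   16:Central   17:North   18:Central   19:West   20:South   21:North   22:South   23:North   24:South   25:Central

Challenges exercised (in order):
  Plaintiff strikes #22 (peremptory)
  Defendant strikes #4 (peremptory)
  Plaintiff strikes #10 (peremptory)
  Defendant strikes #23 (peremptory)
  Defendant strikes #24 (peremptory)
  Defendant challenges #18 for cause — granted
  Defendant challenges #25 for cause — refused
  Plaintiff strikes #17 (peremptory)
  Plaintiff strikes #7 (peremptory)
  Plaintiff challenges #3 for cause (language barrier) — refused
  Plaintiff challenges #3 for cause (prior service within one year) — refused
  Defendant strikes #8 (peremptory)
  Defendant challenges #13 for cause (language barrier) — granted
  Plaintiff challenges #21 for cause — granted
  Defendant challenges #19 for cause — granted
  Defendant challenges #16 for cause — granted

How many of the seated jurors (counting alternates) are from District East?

1

Removed: #4, #7, #8, #10, #13, #16, #17, #18, #19, #21, #22, #23, #24.
Seated (8 incl. alternates): #1, #2, #3, #5, #6, #9, #11, #12.
Of those, in District East: #1 → 1.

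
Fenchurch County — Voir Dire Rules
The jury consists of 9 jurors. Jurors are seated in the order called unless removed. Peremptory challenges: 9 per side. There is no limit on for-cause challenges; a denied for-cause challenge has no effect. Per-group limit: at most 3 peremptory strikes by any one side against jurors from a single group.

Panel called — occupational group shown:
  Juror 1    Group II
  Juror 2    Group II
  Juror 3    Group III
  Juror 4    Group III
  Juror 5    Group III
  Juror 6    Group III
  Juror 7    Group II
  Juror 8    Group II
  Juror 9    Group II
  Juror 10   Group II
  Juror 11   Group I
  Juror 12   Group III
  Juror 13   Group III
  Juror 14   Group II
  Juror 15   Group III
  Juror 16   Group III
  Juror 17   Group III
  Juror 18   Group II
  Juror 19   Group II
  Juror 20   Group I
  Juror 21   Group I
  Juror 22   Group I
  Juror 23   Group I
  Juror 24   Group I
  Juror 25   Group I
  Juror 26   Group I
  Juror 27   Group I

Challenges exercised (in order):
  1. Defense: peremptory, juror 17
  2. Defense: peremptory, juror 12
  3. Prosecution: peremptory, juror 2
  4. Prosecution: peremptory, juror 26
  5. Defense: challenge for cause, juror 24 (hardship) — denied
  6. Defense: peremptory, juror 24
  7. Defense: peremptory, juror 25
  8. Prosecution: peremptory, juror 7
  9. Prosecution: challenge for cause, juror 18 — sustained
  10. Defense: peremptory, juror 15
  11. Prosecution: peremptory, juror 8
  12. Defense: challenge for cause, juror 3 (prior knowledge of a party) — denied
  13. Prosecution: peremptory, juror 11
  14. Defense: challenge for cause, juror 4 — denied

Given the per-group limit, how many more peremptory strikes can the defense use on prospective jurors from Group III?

0

Defense peremptories so far: #17, #12, #24, #25, #15 — 5 of 9 used, 4 left overall.
Against Group III: #17, #12, #15 — 3 used; per-group cap 3 leaves 0.
Binding limit: min(4, 0) = 0.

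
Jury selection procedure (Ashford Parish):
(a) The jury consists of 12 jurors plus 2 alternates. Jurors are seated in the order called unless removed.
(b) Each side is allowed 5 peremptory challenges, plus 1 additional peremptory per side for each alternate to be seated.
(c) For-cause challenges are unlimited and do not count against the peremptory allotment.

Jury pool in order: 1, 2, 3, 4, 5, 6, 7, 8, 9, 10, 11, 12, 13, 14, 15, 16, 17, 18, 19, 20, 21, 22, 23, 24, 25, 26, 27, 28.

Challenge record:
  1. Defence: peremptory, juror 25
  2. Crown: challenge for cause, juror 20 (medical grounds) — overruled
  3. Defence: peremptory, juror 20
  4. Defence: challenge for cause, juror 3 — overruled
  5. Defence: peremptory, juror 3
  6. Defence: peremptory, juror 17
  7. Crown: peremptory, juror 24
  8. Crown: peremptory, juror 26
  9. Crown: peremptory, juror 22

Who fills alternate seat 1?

Removed: #3, #17, #20, #22, #24, #25, #26.
Filling seats in venire order through position 13: #1, #2, #4, #5, #6, #7, #8, #9, #10, #11, #12, #13, #14.
So alternate 1 is #14.

14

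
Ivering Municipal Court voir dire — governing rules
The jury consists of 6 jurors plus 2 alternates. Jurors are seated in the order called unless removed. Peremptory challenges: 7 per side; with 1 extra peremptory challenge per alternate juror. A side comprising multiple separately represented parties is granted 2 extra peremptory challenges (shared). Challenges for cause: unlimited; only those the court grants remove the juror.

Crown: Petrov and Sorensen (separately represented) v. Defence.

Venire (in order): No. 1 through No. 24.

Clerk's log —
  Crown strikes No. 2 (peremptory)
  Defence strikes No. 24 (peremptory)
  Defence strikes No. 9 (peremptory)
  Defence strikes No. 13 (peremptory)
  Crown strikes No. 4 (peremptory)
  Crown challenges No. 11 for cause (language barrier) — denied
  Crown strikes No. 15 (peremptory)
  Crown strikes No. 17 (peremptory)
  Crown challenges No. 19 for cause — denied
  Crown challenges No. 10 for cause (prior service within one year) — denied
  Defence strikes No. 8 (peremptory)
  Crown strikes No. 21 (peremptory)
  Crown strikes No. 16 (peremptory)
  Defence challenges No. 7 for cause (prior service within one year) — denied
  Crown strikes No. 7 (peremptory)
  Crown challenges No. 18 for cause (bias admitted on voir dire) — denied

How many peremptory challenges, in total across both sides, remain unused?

Crown allotment: 7 base + 1 × 2 alternates + 2 multi-party = 11. Defence allotment: 7 base + 1 × 2 alternates = 9.
Crown peremptories used: #2, #4, #15, #17, #21, #16, #7 — 7 (for-cause on #11, #19, #10, #18 don't count).
Defence peremptories used: #24, #9, #13, #8 — 4 (the for-cause on #7 doesn't count).
Remaining: (11 − 7) + (9 − 4) = 9.

9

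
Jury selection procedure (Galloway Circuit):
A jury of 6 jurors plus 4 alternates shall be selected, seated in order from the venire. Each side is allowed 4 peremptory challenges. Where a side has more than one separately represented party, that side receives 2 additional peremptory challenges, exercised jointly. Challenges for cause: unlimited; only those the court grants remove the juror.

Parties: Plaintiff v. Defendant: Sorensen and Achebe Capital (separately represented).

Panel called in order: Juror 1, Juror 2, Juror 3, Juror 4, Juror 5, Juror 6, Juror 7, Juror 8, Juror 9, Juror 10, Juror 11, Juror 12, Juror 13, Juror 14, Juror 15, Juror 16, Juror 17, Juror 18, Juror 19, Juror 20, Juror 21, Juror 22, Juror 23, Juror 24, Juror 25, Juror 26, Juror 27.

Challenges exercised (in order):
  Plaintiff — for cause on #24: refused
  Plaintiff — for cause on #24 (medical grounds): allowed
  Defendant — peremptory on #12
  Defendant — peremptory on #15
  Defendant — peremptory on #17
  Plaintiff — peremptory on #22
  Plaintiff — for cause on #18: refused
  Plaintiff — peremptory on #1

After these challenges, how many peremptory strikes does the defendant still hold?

Defendant allotment: 4 base + 2 multi-party = 6.
Defendant peremptories used: #12, #15, #17 — 3.
Remaining: 6 − 3 = 3.

3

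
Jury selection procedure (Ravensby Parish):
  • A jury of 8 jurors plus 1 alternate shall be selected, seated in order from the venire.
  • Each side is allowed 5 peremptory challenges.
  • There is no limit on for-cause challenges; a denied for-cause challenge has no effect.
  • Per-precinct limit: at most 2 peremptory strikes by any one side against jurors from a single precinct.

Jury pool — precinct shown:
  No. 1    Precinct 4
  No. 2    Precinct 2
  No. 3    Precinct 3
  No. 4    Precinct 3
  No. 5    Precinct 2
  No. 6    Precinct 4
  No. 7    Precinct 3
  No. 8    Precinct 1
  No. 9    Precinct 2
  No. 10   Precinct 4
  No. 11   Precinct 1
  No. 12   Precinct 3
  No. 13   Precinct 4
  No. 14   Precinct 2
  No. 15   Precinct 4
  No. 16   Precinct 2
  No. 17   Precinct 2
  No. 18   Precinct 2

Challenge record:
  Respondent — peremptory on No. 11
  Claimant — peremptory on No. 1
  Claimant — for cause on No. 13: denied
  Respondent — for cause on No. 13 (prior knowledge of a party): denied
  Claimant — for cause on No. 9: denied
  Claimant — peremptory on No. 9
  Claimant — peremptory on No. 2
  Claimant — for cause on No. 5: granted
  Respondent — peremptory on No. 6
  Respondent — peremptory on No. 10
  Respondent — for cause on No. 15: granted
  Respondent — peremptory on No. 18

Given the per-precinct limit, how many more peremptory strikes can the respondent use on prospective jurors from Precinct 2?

Respondent peremptories so far: #11, #6, #10, #18 — 4 of 5 used, 1 left overall.
Against Precinct 2: #18 — 1 used; per-precinct cap 2 leaves 1.
Binding limit: min(1, 1) = 1.

1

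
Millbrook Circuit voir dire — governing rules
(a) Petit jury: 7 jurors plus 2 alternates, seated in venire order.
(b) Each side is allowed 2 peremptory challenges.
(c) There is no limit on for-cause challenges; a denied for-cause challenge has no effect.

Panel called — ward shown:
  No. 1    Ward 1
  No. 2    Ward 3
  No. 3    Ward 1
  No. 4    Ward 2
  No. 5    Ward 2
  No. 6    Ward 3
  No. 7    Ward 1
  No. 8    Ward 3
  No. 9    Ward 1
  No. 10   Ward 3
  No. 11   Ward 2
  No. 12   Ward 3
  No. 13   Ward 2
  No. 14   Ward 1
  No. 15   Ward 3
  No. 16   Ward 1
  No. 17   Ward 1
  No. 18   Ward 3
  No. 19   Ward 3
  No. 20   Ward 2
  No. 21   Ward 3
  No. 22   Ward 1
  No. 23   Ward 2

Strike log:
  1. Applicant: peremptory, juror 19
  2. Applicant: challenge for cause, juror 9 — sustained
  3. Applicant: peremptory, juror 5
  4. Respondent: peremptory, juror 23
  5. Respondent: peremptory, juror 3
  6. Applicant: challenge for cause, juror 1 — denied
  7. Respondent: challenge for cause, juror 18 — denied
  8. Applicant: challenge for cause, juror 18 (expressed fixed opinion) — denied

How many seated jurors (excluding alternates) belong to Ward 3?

4

Removed: #3, #5, #9, #19, #23.
Seated jurors 1–7: #1, #2, #4, #6, #7, #8, #10 (alternates #11, #12 not counted).
Of those, in Ward 3: #2, #6, #8, #10 → 4.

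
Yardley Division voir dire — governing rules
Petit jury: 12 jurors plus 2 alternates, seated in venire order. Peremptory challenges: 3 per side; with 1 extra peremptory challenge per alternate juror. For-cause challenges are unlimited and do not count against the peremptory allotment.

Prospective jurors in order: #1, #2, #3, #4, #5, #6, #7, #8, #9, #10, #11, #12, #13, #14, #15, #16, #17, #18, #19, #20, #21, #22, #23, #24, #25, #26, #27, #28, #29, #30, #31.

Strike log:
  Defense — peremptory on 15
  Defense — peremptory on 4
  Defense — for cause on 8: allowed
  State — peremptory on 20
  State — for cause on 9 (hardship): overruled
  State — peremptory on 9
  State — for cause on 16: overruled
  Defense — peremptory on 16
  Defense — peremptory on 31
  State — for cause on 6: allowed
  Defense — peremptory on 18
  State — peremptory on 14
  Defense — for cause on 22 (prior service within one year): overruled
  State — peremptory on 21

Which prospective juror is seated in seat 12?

Removed: #4, #6, #8, #9, #14, #15, #16, #18, #20, #21, #31. (#22 stays — for-cause denied.)
Filling seats in venire order through position 12: #1, #2, #3, #5, #7, #10, #11, #12, #13, #17, #19, #22.
So seat 12 is #22.

22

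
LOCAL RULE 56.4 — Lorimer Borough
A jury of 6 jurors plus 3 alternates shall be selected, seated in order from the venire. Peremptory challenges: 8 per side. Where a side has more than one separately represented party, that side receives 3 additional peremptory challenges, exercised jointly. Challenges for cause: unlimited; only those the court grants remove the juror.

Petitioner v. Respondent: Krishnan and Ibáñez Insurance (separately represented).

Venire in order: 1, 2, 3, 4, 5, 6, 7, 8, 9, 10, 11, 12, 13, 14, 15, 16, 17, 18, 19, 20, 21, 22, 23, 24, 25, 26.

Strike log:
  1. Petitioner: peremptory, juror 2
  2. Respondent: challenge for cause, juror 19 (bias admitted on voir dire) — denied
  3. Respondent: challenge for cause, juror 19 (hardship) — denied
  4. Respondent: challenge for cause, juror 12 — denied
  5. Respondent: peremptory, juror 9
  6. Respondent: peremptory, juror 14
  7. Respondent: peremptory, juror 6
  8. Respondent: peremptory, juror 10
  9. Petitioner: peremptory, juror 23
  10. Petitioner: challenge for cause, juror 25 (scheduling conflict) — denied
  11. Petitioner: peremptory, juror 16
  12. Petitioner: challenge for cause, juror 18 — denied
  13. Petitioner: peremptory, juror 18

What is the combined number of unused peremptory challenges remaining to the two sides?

11

Petitioner allotment: 8. Respondent allotment: 8 base + 3 multi-party = 11.
Petitioner peremptories used: #2, #23, #16, #18 — 4 (for-cause on #25, #18 don't count).
Respondent peremptories used: #9, #14, #6, #10 — 4 (for-cause on #19, #19, #12 don't count).
Remaining: (8 − 4) + (11 − 4) = 11.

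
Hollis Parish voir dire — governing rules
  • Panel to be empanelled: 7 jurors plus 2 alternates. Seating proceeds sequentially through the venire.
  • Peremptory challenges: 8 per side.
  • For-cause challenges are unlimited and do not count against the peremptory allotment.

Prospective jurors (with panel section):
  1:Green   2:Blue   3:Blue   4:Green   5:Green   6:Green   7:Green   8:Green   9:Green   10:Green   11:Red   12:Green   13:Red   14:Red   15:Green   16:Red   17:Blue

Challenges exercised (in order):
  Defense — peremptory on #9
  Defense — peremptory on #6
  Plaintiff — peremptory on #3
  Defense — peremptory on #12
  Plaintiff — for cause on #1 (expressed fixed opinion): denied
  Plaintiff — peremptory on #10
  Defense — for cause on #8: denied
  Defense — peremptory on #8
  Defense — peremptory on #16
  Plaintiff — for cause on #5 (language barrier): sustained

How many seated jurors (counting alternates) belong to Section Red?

3

Removed: #3, #5, #6, #8, #9, #10, #12, #16.
Seated (9 incl. alternates): #1, #2, #4, #7, #11, #13, #14, #15, #17.
Of those, in Section Red: #11, #13, #14 → 3.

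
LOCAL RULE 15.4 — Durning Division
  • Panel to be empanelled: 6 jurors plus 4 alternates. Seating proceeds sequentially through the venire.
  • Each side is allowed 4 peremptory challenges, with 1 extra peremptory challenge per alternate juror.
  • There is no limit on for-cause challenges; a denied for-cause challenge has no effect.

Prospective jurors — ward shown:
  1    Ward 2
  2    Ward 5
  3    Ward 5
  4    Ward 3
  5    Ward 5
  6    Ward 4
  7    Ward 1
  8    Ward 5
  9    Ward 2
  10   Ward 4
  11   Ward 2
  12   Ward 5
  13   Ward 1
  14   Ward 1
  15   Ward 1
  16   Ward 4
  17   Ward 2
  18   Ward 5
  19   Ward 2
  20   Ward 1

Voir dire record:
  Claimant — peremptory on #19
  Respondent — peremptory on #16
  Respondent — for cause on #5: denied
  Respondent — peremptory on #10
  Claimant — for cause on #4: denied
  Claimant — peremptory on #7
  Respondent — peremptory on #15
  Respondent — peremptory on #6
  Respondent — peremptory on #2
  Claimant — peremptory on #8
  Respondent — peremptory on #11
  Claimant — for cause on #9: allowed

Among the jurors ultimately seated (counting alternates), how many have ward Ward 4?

0

Removed: #2, #6, #7, #8, #9, #10, #11, #15, #16, #19.
Seated (10 incl. alternates): #1, #3, #4, #5, #12, #13, #14, #17, #18, #20.
None of those are in Ward 4 → 0.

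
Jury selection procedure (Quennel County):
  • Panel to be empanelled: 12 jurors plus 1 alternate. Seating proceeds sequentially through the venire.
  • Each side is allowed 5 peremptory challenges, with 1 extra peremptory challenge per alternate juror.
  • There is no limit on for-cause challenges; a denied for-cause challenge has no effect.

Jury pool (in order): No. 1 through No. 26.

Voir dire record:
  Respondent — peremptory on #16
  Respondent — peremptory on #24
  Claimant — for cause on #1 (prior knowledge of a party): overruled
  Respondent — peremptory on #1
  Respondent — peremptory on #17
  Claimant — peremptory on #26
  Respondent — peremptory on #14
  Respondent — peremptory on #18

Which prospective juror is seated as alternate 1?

15

Removed: #1, #14, #16, #17, #18, #24, #26.
Seating in order: seats 1–12 → #2, #3, #4, #5, #6, #7, #8, #9, #10, #11, #12, #13; alternates → #15.
So alternate 1 is #15.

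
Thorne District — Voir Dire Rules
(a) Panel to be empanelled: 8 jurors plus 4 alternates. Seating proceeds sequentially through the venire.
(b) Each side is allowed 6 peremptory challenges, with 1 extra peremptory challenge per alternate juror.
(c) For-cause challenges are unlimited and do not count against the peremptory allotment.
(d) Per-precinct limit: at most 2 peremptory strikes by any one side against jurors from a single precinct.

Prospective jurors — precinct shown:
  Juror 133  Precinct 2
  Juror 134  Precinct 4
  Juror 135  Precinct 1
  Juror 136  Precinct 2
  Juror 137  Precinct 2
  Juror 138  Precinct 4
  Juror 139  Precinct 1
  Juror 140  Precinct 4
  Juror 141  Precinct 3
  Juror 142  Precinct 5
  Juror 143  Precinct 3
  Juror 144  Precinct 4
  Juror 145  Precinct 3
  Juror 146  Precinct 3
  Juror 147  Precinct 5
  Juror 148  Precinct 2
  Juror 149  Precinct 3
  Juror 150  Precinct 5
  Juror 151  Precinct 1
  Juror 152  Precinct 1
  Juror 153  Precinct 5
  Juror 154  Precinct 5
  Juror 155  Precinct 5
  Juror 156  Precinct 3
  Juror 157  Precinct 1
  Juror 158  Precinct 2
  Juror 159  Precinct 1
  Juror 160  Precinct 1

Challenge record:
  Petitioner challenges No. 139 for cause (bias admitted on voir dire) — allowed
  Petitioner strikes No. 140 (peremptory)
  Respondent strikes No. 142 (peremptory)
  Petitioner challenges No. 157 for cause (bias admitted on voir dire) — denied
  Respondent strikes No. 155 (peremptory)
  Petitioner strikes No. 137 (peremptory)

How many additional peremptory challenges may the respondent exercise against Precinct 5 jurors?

0

Respondent peremptories so far: #142, #155 — 2 of 10 used, 8 left overall.
Against Precinct 5: #142, #155 — 2 used; per-precinct cap 2 leaves 0.
Binding limit: min(8, 0) = 0.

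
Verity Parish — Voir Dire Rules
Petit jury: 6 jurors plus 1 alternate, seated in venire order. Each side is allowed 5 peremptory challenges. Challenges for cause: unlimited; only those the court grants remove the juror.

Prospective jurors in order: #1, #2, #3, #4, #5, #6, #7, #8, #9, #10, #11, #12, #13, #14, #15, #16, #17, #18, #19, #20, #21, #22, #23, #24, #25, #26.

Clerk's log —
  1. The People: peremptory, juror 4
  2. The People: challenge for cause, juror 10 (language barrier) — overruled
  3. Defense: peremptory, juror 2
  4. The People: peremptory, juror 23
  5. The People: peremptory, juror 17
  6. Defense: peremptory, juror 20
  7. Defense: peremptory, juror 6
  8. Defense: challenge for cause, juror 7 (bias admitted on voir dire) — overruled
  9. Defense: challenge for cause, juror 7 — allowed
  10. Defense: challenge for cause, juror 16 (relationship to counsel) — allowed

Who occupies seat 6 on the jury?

Removed: #2, #4, #6, #7, #16, #17, #20, #23. (#10 stays — for-cause denied.)
Seating in order: seats 1–6 → #1, #3, #5, #8, #9, #10; alternates → #11.
So seat 6 is #10.

10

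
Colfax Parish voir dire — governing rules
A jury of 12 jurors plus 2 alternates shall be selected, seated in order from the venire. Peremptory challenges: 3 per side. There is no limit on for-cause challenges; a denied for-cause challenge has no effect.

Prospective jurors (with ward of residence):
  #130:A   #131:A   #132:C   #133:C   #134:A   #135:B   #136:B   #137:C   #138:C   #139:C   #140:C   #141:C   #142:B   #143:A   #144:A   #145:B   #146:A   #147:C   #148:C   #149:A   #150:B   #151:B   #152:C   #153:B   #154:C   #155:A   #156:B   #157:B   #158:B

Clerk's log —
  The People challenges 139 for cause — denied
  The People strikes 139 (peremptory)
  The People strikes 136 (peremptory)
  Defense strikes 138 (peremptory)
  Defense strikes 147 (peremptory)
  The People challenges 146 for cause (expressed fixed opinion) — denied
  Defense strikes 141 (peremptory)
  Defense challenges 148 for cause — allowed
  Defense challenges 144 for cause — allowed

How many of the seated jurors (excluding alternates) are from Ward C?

4

Removed: #136, #138, #139, #141, #144, #147, #148.
Seated jurors 1–12: #130, #131, #132, #133, #134, #135, #137, #140, #142, #143, #145, #146 (alternates #149, #150 not counted).
Of those, in Ward C: #132, #133, #137, #140 → 4.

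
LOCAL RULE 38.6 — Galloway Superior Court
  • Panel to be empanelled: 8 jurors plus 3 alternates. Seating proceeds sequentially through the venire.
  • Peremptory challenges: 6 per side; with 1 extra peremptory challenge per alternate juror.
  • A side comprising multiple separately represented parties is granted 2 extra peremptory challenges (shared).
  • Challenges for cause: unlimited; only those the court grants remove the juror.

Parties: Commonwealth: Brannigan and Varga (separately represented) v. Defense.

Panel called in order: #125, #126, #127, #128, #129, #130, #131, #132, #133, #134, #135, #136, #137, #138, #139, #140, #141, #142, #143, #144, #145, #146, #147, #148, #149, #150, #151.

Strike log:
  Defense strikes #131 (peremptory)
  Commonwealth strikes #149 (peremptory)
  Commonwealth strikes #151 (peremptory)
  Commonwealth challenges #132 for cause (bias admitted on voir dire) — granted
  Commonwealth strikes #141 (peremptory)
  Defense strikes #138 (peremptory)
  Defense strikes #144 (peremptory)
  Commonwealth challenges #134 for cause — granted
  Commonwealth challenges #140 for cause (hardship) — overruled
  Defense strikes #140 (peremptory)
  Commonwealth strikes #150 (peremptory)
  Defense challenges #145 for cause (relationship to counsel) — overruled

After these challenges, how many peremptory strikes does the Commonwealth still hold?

Commonwealth allotment: 6 base + 1 × 3 alternates + 2 multi-party = 11.
Commonwealth peremptories used: #149, #151, #141, #150 — 4 (for-cause on #132, #134, #140 don't count).
Remaining: 11 − 4 = 7.

7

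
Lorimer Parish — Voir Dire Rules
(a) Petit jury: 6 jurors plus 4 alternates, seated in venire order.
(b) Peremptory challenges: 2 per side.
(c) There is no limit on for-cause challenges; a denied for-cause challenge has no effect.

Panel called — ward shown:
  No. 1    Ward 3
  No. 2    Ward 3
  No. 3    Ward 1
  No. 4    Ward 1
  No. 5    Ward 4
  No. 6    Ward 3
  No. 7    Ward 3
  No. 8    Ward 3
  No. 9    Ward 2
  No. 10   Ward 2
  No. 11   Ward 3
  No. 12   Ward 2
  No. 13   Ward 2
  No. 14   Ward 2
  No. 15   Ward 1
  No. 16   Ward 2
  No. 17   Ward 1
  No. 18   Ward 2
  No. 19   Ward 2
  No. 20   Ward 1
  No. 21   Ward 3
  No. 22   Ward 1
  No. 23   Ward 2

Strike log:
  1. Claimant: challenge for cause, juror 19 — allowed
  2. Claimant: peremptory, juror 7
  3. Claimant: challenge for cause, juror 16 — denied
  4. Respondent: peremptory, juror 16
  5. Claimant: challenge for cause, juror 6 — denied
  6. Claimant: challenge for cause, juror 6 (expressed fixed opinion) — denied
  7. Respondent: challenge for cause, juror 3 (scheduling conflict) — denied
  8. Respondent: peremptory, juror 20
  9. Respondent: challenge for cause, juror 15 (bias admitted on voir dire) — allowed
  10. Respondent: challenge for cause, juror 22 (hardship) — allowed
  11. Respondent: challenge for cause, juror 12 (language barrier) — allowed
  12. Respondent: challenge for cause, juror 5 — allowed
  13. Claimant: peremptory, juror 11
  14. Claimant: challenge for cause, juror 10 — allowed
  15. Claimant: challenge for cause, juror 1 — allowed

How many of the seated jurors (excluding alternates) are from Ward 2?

Removed: #1, #5, #7, #10, #11, #12, #15, #16, #19, #20, #22.
Seated jurors 1–6: #2, #3, #4, #6, #8, #9 (alternates #13, #14, #17, #18 not counted).
Of those, in Ward 2: #9 → 1.

1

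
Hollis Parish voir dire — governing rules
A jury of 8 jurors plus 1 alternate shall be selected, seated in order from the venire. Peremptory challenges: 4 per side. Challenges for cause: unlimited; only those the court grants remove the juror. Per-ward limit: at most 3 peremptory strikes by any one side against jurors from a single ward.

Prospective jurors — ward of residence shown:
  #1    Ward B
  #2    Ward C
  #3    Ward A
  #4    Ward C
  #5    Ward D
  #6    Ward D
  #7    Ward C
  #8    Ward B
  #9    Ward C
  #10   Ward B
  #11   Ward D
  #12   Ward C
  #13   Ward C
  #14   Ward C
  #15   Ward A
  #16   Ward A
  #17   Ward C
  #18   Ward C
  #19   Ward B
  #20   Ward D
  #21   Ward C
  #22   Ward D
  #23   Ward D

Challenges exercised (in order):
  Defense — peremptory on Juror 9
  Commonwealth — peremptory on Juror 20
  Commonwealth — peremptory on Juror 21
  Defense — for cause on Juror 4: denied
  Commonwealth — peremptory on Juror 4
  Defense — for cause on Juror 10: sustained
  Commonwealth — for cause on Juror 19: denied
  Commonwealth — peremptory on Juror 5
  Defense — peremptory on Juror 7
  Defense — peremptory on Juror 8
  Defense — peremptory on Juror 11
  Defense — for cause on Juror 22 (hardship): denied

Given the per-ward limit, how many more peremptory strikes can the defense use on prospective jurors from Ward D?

0

Defense peremptories so far: #9, #7, #8, #11 — 4 of 4 used, 0 left overall.
Against Ward D: #11 — 1 used; per-ward cap 3 leaves 2.
Binding limit: min(0, 2) = 0.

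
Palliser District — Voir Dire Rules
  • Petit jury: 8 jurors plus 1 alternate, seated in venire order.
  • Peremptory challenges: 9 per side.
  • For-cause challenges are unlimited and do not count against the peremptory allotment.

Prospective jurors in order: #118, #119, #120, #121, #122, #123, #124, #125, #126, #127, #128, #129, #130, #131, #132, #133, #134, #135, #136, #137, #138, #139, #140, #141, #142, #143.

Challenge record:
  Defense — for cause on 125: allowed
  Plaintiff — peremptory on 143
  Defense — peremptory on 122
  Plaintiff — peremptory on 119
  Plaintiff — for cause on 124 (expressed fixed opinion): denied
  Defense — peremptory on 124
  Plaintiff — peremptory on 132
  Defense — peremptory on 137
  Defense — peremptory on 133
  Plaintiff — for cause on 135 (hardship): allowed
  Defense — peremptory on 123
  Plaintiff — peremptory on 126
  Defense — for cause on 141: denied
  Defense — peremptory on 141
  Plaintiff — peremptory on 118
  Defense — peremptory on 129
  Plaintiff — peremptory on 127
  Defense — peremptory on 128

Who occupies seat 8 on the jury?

139

Removed: #118, #119, #122, #123, #124, #125, #126, #127, #128, #129, #132, #133, #135, #137, #141, #143.
Seating in order: seats 1–8 → #120, #121, #130, #131, #134, #136, #138, #139; alternates → #140.
So seat 8 is #139.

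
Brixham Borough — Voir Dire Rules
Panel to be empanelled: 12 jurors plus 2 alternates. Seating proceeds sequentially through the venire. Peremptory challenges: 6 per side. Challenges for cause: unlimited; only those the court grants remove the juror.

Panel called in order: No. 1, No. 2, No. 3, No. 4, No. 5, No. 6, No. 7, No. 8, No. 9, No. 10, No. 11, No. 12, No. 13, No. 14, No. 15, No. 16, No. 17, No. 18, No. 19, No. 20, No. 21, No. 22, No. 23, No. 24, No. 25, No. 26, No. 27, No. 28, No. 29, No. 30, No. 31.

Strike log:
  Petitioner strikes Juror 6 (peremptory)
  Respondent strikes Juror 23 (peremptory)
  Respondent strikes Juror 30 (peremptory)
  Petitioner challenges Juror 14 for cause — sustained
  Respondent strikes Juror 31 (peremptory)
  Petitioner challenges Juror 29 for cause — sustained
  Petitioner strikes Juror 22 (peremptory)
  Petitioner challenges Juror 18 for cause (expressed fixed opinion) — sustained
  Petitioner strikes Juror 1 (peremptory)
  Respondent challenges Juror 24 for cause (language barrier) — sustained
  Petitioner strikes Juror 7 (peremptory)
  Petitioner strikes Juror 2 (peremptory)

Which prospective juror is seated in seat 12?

17

Removed: #1, #2, #6, #7, #14, #18, #22, #23, #24, #29, #30, #31.
Seating in order: seats 1–12 → #3, #4, #5, #8, #9, #10, #11, #12, #13, #15, #16, #17; alternates → #19, #20.
So seat 12 is #17.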